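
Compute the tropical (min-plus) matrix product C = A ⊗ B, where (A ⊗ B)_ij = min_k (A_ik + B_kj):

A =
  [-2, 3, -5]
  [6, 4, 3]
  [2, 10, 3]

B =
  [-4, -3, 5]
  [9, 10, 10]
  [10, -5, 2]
A ⊗ B =
  [-6, -10, -3]
  [2, -2, 5]
  [-2, -2, 5]

Apply the min-plus product entry-by-entry:
  C[0][0] = min over k of (A[0][0] + B[0][0] = -2 + -4 = -6, A[0][1] + B[1][0] = 3 + 9 = 12, A[0][2] + B[2][0] = -5 + 10 = 5) = -6 (attained at k = 0)
  C[0][1] = min over k of (A[0][0] + B[0][1] = -2 + -3 = -5, A[0][1] + B[1][1] = 3 + 10 = 13, A[0][2] + B[2][1] = -5 + -5 = -10) = -10 (attained at k = 2)
  C[0][2] = min over k of (A[0][0] + B[0][2] = -2 + 5 = 3, A[0][1] + B[1][2] = 3 + 10 = 13, A[0][2] + B[2][2] = -5 + 2 = -3) = -3 (attained at k = 2)
  C[1][0] = min over k of (A[1][0] + B[0][0] = 6 + -4 = 2, A[1][1] + B[1][0] = 4 + 9 = 13, A[1][2] + B[2][0] = 3 + 10 = 13) = 2 (attained at k = 0)
  C[1][1] = min over k of (A[1][0] + B[0][1] = 6 + -3 = 3, A[1][1] + B[1][1] = 4 + 10 = 14, A[1][2] + B[2][1] = 3 + -5 = -2) = -2 (attained at k = 2)
  C[1][2] = min over k of (A[1][0] + B[0][2] = 6 + 5 = 11, A[1][1] + B[1][2] = 4 + 10 = 14, A[1][2] + B[2][2] = 3 + 2 = 5) = 5 (attained at k = 2)
  C[2][0] = min over k of (A[2][0] + B[0][0] = 2 + -4 = -2, A[2][1] + B[1][0] = 10 + 9 = 19, A[2][2] + B[2][0] = 3 + 10 = 13) = -2 (attained at k = 0)
  C[2][1] = min over k of (A[2][0] + B[0][1] = 2 + -3 = -1, A[2][1] + B[1][1] = 10 + 10 = 20, A[2][2] + B[2][1] = 3 + -5 = -2) = -2 (attained at k = 2)
  C[2][2] = min over k of (A[2][0] + B[0][2] = 2 + 5 = 7, A[2][1] + B[1][2] = 10 + 10 = 20, A[2][2] + B[2][2] = 3 + 2 = 5) = 5 (attained at k = 2)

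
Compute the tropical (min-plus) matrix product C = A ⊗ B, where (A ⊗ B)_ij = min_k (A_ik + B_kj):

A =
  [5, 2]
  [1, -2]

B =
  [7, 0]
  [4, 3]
A ⊗ B =
  [6, 5]
  [2, 1]

Apply the min-plus product entry-by-entry:
  C[0][0] = min over k of (A[0][0] + B[0][0] = 5 + 7 = 12, A[0][1] + B[1][0] = 2 + 4 = 6) = 6 (attained at k = 1)
  C[0][1] = min over k of (A[0][0] + B[0][1] = 5 + 0 = 5, A[0][1] + B[1][1] = 2 + 3 = 5) = 5 (attained at k = 0)
  C[1][0] = min over k of (A[1][0] + B[0][0] = 1 + 7 = 8, A[1][1] + B[1][0] = -2 + 4 = 2) = 2 (attained at k = 1)
  C[1][1] = min over k of (A[1][0] + B[0][1] = 1 + 0 = 1, A[1][1] + B[1][1] = -2 + 3 = 1) = 1 (attained at k = 0)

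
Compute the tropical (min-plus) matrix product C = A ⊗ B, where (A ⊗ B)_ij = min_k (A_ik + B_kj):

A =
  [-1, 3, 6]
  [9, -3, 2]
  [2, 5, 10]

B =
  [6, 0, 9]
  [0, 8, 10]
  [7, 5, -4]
A ⊗ B =
  [3, -1, 2]
  [-3, 5, -2]
  [5, 2, 6]

Apply the min-plus product entry-by-entry:
  C[0][0] = min over k of (A[0][0] + B[0][0] = -1 + 6 = 5, A[0][1] + B[1][0] = 3 + 0 = 3, A[0][2] + B[2][0] = 6 + 7 = 13) = 3 (attained at k = 1)
  C[0][1] = min over k of (A[0][0] + B[0][1] = -1 + 0 = -1, A[0][1] + B[1][1] = 3 + 8 = 11, A[0][2] + B[2][1] = 6 + 5 = 11) = -1 (attained at k = 0)
  C[0][2] = min over k of (A[0][0] + B[0][2] = -1 + 9 = 8, A[0][1] + B[1][2] = 3 + 10 = 13, A[0][2] + B[2][2] = 6 + -4 = 2) = 2 (attained at k = 2)
  C[1][0] = min over k of (A[1][0] + B[0][0] = 9 + 6 = 15, A[1][1] + B[1][0] = -3 + 0 = -3, A[1][2] + B[2][0] = 2 + 7 = 9) = -3 (attained at k = 1)
  C[1][1] = min over k of (A[1][0] + B[0][1] = 9 + 0 = 9, A[1][1] + B[1][1] = -3 + 8 = 5, A[1][2] + B[2][1] = 2 + 5 = 7) = 5 (attained at k = 1)
  C[1][2] = min over k of (A[1][0] + B[0][2] = 9 + 9 = 18, A[1][1] + B[1][2] = -3 + 10 = 7, A[1][2] + B[2][2] = 2 + -4 = -2) = -2 (attained at k = 2)
  C[2][0] = min over k of (A[2][0] + B[0][0] = 2 + 6 = 8, A[2][1] + B[1][0] = 5 + 0 = 5, A[2][2] + B[2][0] = 10 + 7 = 17) = 5 (attained at k = 1)
  C[2][1] = min over k of (A[2][0] + B[0][1] = 2 + 0 = 2, A[2][1] + B[1][1] = 5 + 8 = 13, A[2][2] + B[2][1] = 10 + 5 = 15) = 2 (attained at k = 0)
  C[2][2] = min over k of (A[2][0] + B[0][2] = 2 + 9 = 11, A[2][1] + B[1][2] = 5 + 10 = 15, A[2][2] + B[2][2] = 10 + -4 = 6) = 6 (attained at k = 2)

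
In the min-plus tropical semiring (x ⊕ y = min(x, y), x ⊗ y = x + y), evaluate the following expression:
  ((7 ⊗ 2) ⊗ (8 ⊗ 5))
((7 ⊗ 2) ⊗ (8 ⊗ 5)) = 22

Expand innermost to outermost. Recall ⊕ takes the minimum of its arguments and ⊗ takes their sum. Working out the expression ((7 ⊗ 2) ⊗ (8 ⊗ 5)) gives 22.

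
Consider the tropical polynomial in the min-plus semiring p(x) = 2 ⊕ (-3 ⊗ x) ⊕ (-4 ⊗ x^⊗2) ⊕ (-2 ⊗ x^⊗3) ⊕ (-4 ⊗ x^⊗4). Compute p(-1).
p(-1) = -8

A tropical monomial a ⊗ x^⊗i evaluates to a + i · x. Evaluating each term at x = -1:
  Term 0 contributes 2 + 0 · -1 = 2
  Term 1 contributes -3 + 1 · -1 = -4
  Term 2 contributes -4 + 2 · -1 = -6
  Term 3 contributes -2 + 3 · -1 = -5
  Term 4 contributes -4 + 4 · -1 = -8
p(-1) = ⊕ of these = min[2, -4, -6, -5, -8] = -8.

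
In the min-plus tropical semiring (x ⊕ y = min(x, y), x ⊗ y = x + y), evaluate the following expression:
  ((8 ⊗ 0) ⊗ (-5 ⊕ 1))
((8 ⊗ 0) ⊗ (-5 ⊕ 1)) = 3

Expand innermost to outermost. Recall ⊕ takes the minimum of its arguments and ⊗ takes their sum. Working out the expression ((8 ⊗ 0) ⊗ (-5 ⊕ 1)) gives 3.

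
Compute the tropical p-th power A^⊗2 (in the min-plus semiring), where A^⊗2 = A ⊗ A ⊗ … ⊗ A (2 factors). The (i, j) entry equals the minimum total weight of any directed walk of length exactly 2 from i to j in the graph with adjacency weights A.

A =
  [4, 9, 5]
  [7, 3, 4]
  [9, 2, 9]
A^⊗2 =
  [8, 7, 9]
  [10, 6, 7]
  [9, 5, 6]

Each entry (A^⊗2)_ij equals the minimum over all length-2 walks i = v_0 → v_1 → … → v_2 = j of Σ_t A[v_t][v_{t+1}]. For example, for (i, j) = (0, 2) we minimise over 3 possible intermediate vertex sequences; the minimum is 9, attained along the walk 0 → 0 → 2.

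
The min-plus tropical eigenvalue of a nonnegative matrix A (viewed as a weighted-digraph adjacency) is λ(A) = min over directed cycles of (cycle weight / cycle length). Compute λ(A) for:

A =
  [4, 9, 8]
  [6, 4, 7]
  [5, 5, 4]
λ(A) = 4

Enumerate directed cycles and compute their means (weight / length). Sample:
  cycle 0 → 0: weight = 4, length = 1, mean = 4/1 ≈ 4.000
  cycle 1 → 1: weight = 4, length = 1, mean = 4/1 ≈ 4.000
  cycle 2 → 2: weight = 4, length = 1, mean = 4/1 ≈ 4.000
  cycle 0 → 1 → 0: weight = 15, length = 2, mean = 15/2 ≈ 7.500
  cycle 0 → 2 → 0: weight = 13, length = 2, mean = 13/2 ≈ 6.500
  cycle 1 → 0 → 1: weight = 15, length = 2, mean = 15/2 ≈ 7.500
Minimum mean = 4.000, attained e.g. along the cycle 0 → 0 with weight 4 and length 1. So λ(A) = 4/1 = 4.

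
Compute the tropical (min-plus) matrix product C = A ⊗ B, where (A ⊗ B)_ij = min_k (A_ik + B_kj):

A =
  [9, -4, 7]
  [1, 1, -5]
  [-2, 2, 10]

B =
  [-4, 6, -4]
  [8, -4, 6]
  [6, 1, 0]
A ⊗ B =
  [4, -8, 2]
  [-3, -4, -5]
  [-6, -2, -6]

Apply the min-plus product entry-by-entry:
  C[0][0] = min over k of (A[0][0] + B[0][0] = 9 + -4 = 5, A[0][1] + B[1][0] = -4 + 8 = 4, A[0][2] + B[2][0] = 7 + 6 = 13) = 4 (attained at k = 1)
  C[0][1] = min over k of (A[0][0] + B[0][1] = 9 + 6 = 15, A[0][1] + B[1][1] = -4 + -4 = -8, A[0][2] + B[2][1] = 7 + 1 = 8) = -8 (attained at k = 1)
  C[0][2] = min over k of (A[0][0] + B[0][2] = 9 + -4 = 5, A[0][1] + B[1][2] = -4 + 6 = 2, A[0][2] + B[2][2] = 7 + 0 = 7) = 2 (attained at k = 1)
  C[1][0] = min over k of (A[1][0] + B[0][0] = 1 + -4 = -3, A[1][1] + B[1][0] = 1 + 8 = 9, A[1][2] + B[2][0] = -5 + 6 = 1) = -3 (attained at k = 0)
  C[1][1] = min over k of (A[1][0] + B[0][1] = 1 + 6 = 7, A[1][1] + B[1][1] = 1 + -4 = -3, A[1][2] + B[2][1] = -5 + 1 = -4) = -4 (attained at k = 2)
  C[1][2] = min over k of (A[1][0] + B[0][2] = 1 + -4 = -3, A[1][1] + B[1][2] = 1 + 6 = 7, A[1][2] + B[2][2] = -5 + 0 = -5) = -5 (attained at k = 2)
  C[2][0] = min over k of (A[2][0] + B[0][0] = -2 + -4 = -6, A[2][1] + B[1][0] = 2 + 8 = 10, A[2][2] + B[2][0] = 10 + 6 = 16) = -6 (attained at k = 0)
  C[2][1] = min over k of (A[2][0] + B[0][1] = -2 + 6 = 4, A[2][1] + B[1][1] = 2 + -4 = -2, A[2][2] + B[2][1] = 10 + 1 = 11) = -2 (attained at k = 1)
  C[2][2] = min over k of (A[2][0] + B[0][2] = -2 + -4 = -6, A[2][1] + B[1][2] = 2 + 6 = 8, A[2][2] + B[2][2] = 10 + 0 = 10) = -6 (attained at k = 0)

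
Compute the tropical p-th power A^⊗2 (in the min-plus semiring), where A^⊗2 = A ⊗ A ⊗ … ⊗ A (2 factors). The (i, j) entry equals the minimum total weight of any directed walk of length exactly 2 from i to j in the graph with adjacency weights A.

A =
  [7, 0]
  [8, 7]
A^⊗2 =
  [8, 7]
  [15, 8]

Each entry (A^⊗2)_ij equals the minimum over all length-2 walks i = v_0 → v_1 → … → v_2 = j of Σ_t A[v_t][v_{t+1}]. For example, for (i, j) = (0, 1) we minimise over 2 possible intermediate vertex sequences; the minimum is 7, attained along the walk 0 → 0 → 1.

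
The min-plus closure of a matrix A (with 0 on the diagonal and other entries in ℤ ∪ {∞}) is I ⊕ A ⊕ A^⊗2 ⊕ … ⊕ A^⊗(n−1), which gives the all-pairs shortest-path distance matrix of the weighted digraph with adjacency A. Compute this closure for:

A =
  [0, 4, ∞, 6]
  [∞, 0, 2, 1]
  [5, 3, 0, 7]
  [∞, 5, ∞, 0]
Closure =
  [0, 4, 6, 5]
  [7, 0, 2, 1]
  [5, 3, 0, 4]
  [12, 5, 7, 0]

This is the Floyd-Warshall all-pairs shortest-path computation. For each intermediate vertex k = 0, 1, …, 3, update dist[i][j] ← min(dist[i][j], dist[i][k] + dist[k][j]). The final matrix gives, for each (i, j), the minimum total weight of any directed path from i to j (possibly empty when i = j).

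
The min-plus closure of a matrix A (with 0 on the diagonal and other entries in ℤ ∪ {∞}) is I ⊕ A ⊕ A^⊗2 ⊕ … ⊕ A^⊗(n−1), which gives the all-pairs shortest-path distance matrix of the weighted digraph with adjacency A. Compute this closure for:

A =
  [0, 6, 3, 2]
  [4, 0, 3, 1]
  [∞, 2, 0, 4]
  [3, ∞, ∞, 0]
Closure =
  [0, 5, 3, 2]
  [4, 0, 3, 1]
  [6, 2, 0, 3]
  [3, 8, 6, 0]

This is the Floyd-Warshall all-pairs shortest-path computation. For each intermediate vertex k = 0, 1, …, 3, update dist[i][j] ← min(dist[i][j], dist[i][k] + dist[k][j]). The final matrix gives, for each (i, j), the minimum total weight of any directed path from i to j (possibly empty when i = j).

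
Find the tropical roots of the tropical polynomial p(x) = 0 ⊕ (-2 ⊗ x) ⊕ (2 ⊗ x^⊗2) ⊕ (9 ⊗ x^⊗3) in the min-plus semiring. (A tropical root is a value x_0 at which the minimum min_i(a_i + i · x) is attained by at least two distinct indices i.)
Roots: {-7, -4, 2}

Each tropical root is a break point of the lower envelope of the lines y = a_i + i · x (there are 4 lines, with slopes 0, 1, ..., 3). Only the lines that attain the minimum somewhere contribute to roots; other lines are dominated. Here the surviving (envelope) indices are i = 3, i = 2, i = 1, i = 0.
Intersections between consecutive envelope lines give the roots: for adjacent envelope indices i < j the intersection is x = (a_i − a_j) / (j − i). Reading off the sorted break points: {-7, -4, 2}.
Verification: at each break x_0, at least two indices attain the minimum of min_i(a_i + i · x_0).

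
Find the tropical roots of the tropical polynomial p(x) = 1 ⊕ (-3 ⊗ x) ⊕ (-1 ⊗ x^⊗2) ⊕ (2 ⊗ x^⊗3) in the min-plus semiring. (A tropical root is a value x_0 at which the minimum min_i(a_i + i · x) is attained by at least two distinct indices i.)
Roots: {-3, -2, 4}

Each tropical root is a break point of the lower envelope of the lines y = a_i + i · x (there are 4 lines, with slopes 0, 1, ..., 3). Only the lines that attain the minimum somewhere contribute to roots; other lines are dominated. Here the surviving (envelope) indices are i = 3, i = 2, i = 1, i = 0.
Intersections between consecutive envelope lines give the roots: for adjacent envelope indices i < j the intersection is x = (a_i − a_j) / (j − i). Reading off the sorted break points: {-3, -2, 4}.
Verification: at each break x_0, at least two indices attain the minimum of min_i(a_i + i · x_0).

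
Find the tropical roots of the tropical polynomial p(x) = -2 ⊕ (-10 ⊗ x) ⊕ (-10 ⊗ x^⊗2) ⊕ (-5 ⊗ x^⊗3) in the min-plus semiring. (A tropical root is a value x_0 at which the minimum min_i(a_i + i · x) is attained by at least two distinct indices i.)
Roots: {-5, 0, 8}

Each tropical root is a break point of the lower envelope of the lines y = a_i + i · x (there are 4 lines, with slopes 0, 1, ..., 3). Only the lines that attain the minimum somewhere contribute to roots; other lines are dominated. Here the surviving (envelope) indices are i = 3, i = 2, i = 1, i = 0.
Intersections between consecutive envelope lines give the roots: for adjacent envelope indices i < j the intersection is x = (a_i − a_j) / (j − i). Reading off the sorted break points: {-5, 0, 8}.
Verification: at each break x_0, at least two indices attain the minimum of min_i(a_i + i · x_0).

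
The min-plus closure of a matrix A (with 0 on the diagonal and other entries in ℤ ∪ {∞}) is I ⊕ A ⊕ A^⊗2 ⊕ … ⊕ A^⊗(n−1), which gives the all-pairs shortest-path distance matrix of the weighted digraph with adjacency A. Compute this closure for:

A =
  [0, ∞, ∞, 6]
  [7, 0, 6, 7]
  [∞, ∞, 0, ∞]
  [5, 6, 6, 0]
Closure =
  [0, 12, 12, 6]
  [7, 0, 6, 7]
  [∞, ∞, 0, ∞]
  [5, 6, 6, 0]

This is the Floyd-Warshall all-pairs shortest-path computation. For each intermediate vertex k = 0, 1, …, 3, update dist[i][j] ← min(dist[i][j], dist[i][k] + dist[k][j]). The final matrix gives, for each (i, j), the minimum total weight of any directed path from i to j (possibly empty when i = j).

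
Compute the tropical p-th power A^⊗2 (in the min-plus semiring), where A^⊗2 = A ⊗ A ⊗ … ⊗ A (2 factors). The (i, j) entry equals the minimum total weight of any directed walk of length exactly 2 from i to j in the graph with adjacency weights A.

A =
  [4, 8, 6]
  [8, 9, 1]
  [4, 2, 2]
A^⊗2 =
  [8, 8, 8]
  [5, 3, 3]
  [6, 4, 3]

Each entry (A^⊗2)_ij equals the minimum over all length-2 walks i = v_0 → v_1 → … → v_2 = j of Σ_t A[v_t][v_{t+1}]. For example, for (i, j) = (0, 2) we minimise over 3 possible intermediate vertex sequences; the minimum is 8, attained along the walk 0 → 2 → 2.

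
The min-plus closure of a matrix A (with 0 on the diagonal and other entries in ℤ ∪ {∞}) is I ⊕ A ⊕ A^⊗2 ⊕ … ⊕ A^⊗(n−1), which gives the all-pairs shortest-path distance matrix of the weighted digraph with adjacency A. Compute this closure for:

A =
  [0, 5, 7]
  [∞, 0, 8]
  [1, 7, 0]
Closure =
  [0, 5, 7]
  [9, 0, 8]
  [1, 6, 0]

This is the Floyd-Warshall all-pairs shortest-path computation. For each intermediate vertex k = 0, 1, …, 2, update dist[i][j] ← min(dist[i][j], dist[i][k] + dist[k][j]). The final matrix gives, for each (i, j), the minimum total weight of any directed path from i to j (possibly empty when i = j).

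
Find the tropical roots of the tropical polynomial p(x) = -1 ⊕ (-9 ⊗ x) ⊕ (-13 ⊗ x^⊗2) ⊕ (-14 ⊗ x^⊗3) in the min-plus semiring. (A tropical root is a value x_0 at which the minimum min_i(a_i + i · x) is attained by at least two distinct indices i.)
Roots: {1, 4, 8}

Each tropical root is a break point of the lower envelope of the lines y = a_i + i · x (there are 4 lines, with slopes 0, 1, ..., 3). Only the lines that attain the minimum somewhere contribute to roots; other lines are dominated. Here the surviving (envelope) indices are i = 3, i = 2, i = 1, i = 0.
Intersections between consecutive envelope lines give the roots: for adjacent envelope indices i < j the intersection is x = (a_i − a_j) / (j − i). Reading off the sorted break points: {1, 4, 8}.
Verification: at each break x_0, at least two indices attain the minimum of min_i(a_i + i · x_0).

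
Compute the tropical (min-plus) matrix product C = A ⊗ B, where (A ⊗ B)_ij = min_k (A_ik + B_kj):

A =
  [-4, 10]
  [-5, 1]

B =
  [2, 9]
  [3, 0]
A ⊗ B =
  [-2, 5]
  [-3, 1]

Apply the min-plus product entry-by-entry:
  C[0][0] = min over k of (A[0][0] + B[0][0] = -4 + 2 = -2, A[0][1] + B[1][0] = 10 + 3 = 13) = -2 (attained at k = 0)
  C[0][1] = min over k of (A[0][0] + B[0][1] = -4 + 9 = 5, A[0][1] + B[1][1] = 10 + 0 = 10) = 5 (attained at k = 0)
  C[1][0] = min over k of (A[1][0] + B[0][0] = -5 + 2 = -3, A[1][1] + B[1][0] = 1 + 3 = 4) = -3 (attained at k = 0)
  C[1][1] = min over k of (A[1][0] + B[0][1] = -5 + 9 = 4, A[1][1] + B[1][1] = 1 + 0 = 1) = 1 (attained at k = 1)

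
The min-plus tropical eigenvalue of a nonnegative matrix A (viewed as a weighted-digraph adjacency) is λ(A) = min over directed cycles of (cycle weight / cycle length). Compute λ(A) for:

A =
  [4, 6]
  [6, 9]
λ(A) = 4

Enumerate directed cycles and compute their means (weight / length). Sample:
  cycle 0 → 0: weight = 4, length = 1, mean = 4/1 ≈ 4.000
  cycle 1 → 1: weight = 9, length = 1, mean = 9/1 ≈ 9.000
  cycle 0 → 1 → 0: weight = 12, length = 2, mean = 12/2 ≈ 6.000
  cycle 1 → 0 → 1: weight = 12, length = 2, mean = 12/2 ≈ 6.000
Minimum mean = 4.000, attained e.g. along the cycle 0 → 0 with weight 4 and length 1. So λ(A) = 4/1 = 4.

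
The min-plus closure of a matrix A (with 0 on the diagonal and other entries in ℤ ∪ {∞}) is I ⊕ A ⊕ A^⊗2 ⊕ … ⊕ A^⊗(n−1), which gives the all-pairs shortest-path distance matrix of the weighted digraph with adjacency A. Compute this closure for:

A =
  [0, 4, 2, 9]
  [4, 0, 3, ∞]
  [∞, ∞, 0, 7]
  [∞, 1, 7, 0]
Closure =
  [0, 4, 2, 9]
  [4, 0, 3, 10]
  [12, 8, 0, 7]
  [5, 1, 4, 0]

This is the Floyd-Warshall all-pairs shortest-path computation. For each intermediate vertex k = 0, 1, …, 3, update dist[i][j] ← min(dist[i][j], dist[i][k] + dist[k][j]). The final matrix gives, for each (i, j), the minimum total weight of any directed path from i to j (possibly empty when i = j).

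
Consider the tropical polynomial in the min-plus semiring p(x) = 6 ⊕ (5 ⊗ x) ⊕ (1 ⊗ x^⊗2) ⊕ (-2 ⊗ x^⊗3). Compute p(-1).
p(-1) = -5

A tropical monomial a ⊗ x^⊗i evaluates to a + i · x. Evaluating each term at x = -1:
  Term 0 contributes 6 + 0 · -1 = 6
  Term 1 contributes 5 + 1 · -1 = 4
  Term 2 contributes 1 + 2 · -1 = -1
  Term 3 contributes -2 + 3 · -1 = -5
p(-1) = ⊕ of these = min[6, 4, -1, -5] = -5.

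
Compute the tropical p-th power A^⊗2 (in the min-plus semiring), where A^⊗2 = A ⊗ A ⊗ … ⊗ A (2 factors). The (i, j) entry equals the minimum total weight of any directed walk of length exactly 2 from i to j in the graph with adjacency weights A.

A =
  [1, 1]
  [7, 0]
A^⊗2 =
  [2, 1]
  [7, 0]

Each entry (A^⊗2)_ij equals the minimum over all length-2 walks i = v_0 → v_1 → … → v_2 = j of Σ_t A[v_t][v_{t+1}]. For example, for (i, j) = (0, 1) we minimise over 2 possible intermediate vertex sequences; the minimum is 1, attained along the walk 0 → 1 → 1.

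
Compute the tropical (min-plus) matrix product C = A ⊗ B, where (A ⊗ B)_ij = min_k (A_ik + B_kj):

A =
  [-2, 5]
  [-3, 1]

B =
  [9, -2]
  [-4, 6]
A ⊗ B =
  [1, -4]
  [-3, -5]

Apply the min-plus product entry-by-entry:
  C[0][0] = min over k of (A[0][0] + B[0][0] = -2 + 9 = 7, A[0][1] + B[1][0] = 5 + -4 = 1) = 1 (attained at k = 1)
  C[0][1] = min over k of (A[0][0] + B[0][1] = -2 + -2 = -4, A[0][1] + B[1][1] = 5 + 6 = 11) = -4 (attained at k = 0)
  C[1][0] = min over k of (A[1][0] + B[0][0] = -3 + 9 = 6, A[1][1] + B[1][0] = 1 + -4 = -3) = -3 (attained at k = 1)
  C[1][1] = min over k of (A[1][0] + B[0][1] = -3 + -2 = -5, A[1][1] + B[1][1] = 1 + 6 = 7) = -5 (attained at k = 0)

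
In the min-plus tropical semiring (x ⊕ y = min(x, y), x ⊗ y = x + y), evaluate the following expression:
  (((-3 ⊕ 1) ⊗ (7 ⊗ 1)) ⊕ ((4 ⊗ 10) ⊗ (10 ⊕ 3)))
(((-3 ⊕ 1) ⊗ (7 ⊗ 1)) ⊕ ((4 ⊗ 10) ⊗ (10 ⊕ 3))) = 5

Expand innermost to outermost. Recall ⊕ takes the minimum of its arguments and ⊗ takes their sum. Working out the expression (((-3 ⊕ 1) ⊗ (7 ⊗ 1)) ⊕ ((4 ⊗ 10) ⊗ (10 ⊕ 3))) gives 5.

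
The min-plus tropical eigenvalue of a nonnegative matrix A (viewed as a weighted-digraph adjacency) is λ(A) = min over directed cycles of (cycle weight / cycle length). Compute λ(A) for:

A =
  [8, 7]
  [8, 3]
λ(A) = 3

Enumerate directed cycles and compute their means (weight / length). Sample:
  cycle 0 → 0: weight = 8, length = 1, mean = 8/1 ≈ 8.000
  cycle 1 → 1: weight = 3, length = 1, mean = 3/1 ≈ 3.000
  cycle 0 → 1 → 0: weight = 15, length = 2, mean = 15/2 ≈ 7.500
  cycle 1 → 0 → 1: weight = 15, length = 2, mean = 15/2 ≈ 7.500
Minimum mean = 3.000, attained e.g. along the cycle 1 → 1 with weight 3 and length 1. So λ(A) = 3/1 = 3.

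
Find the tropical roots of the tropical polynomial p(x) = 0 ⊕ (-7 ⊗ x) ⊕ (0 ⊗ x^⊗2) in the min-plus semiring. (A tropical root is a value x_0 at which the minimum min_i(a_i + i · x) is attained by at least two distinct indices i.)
Roots: {-7, 7}

Each tropical root is a break point of the lower envelope of the lines y = a_i + i · x (there are 3 lines, with slopes 0, 1, ..., 2). Only the lines that attain the minimum somewhere contribute to roots; other lines are dominated. Here the surviving (envelope) indices are i = 2, i = 1, i = 0.
Intersections between consecutive envelope lines give the roots: for adjacent envelope indices i < j the intersection is x = (a_i − a_j) / (j − i). Reading off the sorted break points: {-7, 7}.
Verification: at each break x_0, at least two indices attain the minimum of min_i(a_i + i · x_0).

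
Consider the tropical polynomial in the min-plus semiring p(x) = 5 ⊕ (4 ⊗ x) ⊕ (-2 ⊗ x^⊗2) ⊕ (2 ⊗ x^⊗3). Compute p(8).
p(8) = 5

A tropical monomial a ⊗ x^⊗i evaluates to a + i · x. Evaluating each term at x = 8:
  Term 0 contributes 5 + 0 · 8 = 5
  Term 1 contributes 4 + 1 · 8 = 12
  Term 2 contributes -2 + 2 · 8 = 14
  Term 3 contributes 2 + 3 · 8 = 26
p(8) = ⊕ of these = min[5, 12, 14, 26] = 5.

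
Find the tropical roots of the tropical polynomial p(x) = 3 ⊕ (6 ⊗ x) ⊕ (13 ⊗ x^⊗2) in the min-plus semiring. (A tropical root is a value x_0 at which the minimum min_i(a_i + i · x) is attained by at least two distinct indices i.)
Roots: {-7, -3}

Each tropical root is a break point of the lower envelope of the lines y = a_i + i · x (there are 3 lines, with slopes 0, 1, ..., 2). Only the lines that attain the minimum somewhere contribute to roots; other lines are dominated. Here the surviving (envelope) indices are i = 2, i = 1, i = 0.
Intersections between consecutive envelope lines give the roots: for adjacent envelope indices i < j the intersection is x = (a_i − a_j) / (j − i). Reading off the sorted break points: {-7, -3}.
Verification: at each break x_0, at least two indices attain the minimum of min_i(a_i + i · x_0).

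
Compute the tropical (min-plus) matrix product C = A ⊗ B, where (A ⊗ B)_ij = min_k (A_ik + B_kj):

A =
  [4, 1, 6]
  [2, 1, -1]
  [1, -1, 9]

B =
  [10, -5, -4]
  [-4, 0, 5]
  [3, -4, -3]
A ⊗ B =
  [-3, -1, 0]
  [-3, -5, -4]
  [-5, -4, -3]

Apply the min-plus product entry-by-entry:
  C[0][0] = min over k of (A[0][0] + B[0][0] = 4 + 10 = 14, A[0][1] + B[1][0] = 1 + -4 = -3, A[0][2] + B[2][0] = 6 + 3 = 9) = -3 (attained at k = 1)
  C[0][1] = min over k of (A[0][0] + B[0][1] = 4 + -5 = -1, A[0][1] + B[1][1] = 1 + 0 = 1, A[0][2] + B[2][1] = 6 + -4 = 2) = -1 (attained at k = 0)
  C[0][2] = min over k of (A[0][0] + B[0][2] = 4 + -4 = 0, A[0][1] + B[1][2] = 1 + 5 = 6, A[0][2] + B[2][2] = 6 + -3 = 3) = 0 (attained at k = 0)
  C[1][0] = min over k of (A[1][0] + B[0][0] = 2 + 10 = 12, A[1][1] + B[1][0] = 1 + -4 = -3, A[1][2] + B[2][0] = -1 + 3 = 2) = -3 (attained at k = 1)
  C[1][1] = min over k of (A[1][0] + B[0][1] = 2 + -5 = -3, A[1][1] + B[1][1] = 1 + 0 = 1, A[1][2] + B[2][1] = -1 + -4 = -5) = -5 (attained at k = 2)
  C[1][2] = min over k of (A[1][0] + B[0][2] = 2 + -4 = -2, A[1][1] + B[1][2] = 1 + 5 = 6, A[1][2] + B[2][2] = -1 + -3 = -4) = -4 (attained at k = 2)
  C[2][0] = min over k of (A[2][0] + B[0][0] = 1 + 10 = 11, A[2][1] + B[1][0] = -1 + -4 = -5, A[2][2] + B[2][0] = 9 + 3 = 12) = -5 (attained at k = 1)
  C[2][1] = min over k of (A[2][0] + B[0][1] = 1 + -5 = -4, A[2][1] + B[1][1] = -1 + 0 = -1, A[2][2] + B[2][1] = 9 + -4 = 5) = -4 (attained at k = 0)
  C[2][2] = min over k of (A[2][0] + B[0][2] = 1 + -4 = -3, A[2][1] + B[1][2] = -1 + 5 = 4, A[2][2] + B[2][2] = 9 + -3 = 6) = -3 (attained at k = 0)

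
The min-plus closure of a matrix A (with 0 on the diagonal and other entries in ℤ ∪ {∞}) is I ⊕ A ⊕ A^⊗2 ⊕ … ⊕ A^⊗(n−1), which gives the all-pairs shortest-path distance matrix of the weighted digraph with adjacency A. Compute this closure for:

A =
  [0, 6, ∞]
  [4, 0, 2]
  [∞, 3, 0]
Closure =
  [0, 6, 8]
  [4, 0, 2]
  [7, 3, 0]

This is the Floyd-Warshall all-pairs shortest-path computation. For each intermediate vertex k = 0, 1, …, 2, update dist[i][j] ← min(dist[i][j], dist[i][k] + dist[k][j]). The final matrix gives, for each (i, j), the minimum total weight of any directed path from i to j (possibly empty when i = j).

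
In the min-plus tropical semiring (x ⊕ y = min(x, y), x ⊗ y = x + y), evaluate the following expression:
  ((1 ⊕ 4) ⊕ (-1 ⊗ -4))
((1 ⊕ 4) ⊕ (-1 ⊗ -4)) = -5

Expand innermost to outermost. Recall ⊕ takes the minimum of its arguments and ⊗ takes their sum. Working out the expression ((1 ⊕ 4) ⊕ (-1 ⊗ -4)) gives -5.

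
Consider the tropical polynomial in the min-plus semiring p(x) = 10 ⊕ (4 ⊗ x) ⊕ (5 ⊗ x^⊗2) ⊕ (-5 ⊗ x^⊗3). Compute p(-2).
p(-2) = -11

A tropical monomial a ⊗ x^⊗i evaluates to a + i · x. Evaluating each term at x = -2:
  Term 0 contributes 10 + 0 · -2 = 10
  Term 1 contributes 4 + 1 · -2 = 2
  Term 2 contributes 5 + 2 · -2 = 1
  Term 3 contributes -5 + 3 · -2 = -11
p(-2) = ⊕ of these = min[10, 2, 1, -11] = -11.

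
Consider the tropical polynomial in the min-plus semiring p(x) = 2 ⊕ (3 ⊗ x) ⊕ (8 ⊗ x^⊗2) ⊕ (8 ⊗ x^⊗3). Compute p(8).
p(8) = 2

A tropical monomial a ⊗ x^⊗i evaluates to a + i · x. Evaluating each term at x = 8:
  Term 0 contributes 2 + 0 · 8 = 2
  Term 1 contributes 3 + 1 · 8 = 11
  Term 2 contributes 8 + 2 · 8 = 24
  Term 3 contributes 8 + 3 · 8 = 32
p(8) = ⊕ of these = min[2, 11, 24, 32] = 2.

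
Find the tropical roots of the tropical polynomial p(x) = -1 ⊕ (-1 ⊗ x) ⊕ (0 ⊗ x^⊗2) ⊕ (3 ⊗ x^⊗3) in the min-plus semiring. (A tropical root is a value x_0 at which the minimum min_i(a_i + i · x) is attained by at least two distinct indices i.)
Roots: {-3, -1, 0}

Each tropical root is a break point of the lower envelope of the lines y = a_i + i · x (there are 4 lines, with slopes 0, 1, ..., 3). Only the lines that attain the minimum somewhere contribute to roots; other lines are dominated. Here the surviving (envelope) indices are i = 3, i = 2, i = 1, i = 0.
Intersections between consecutive envelope lines give the roots: for adjacent envelope indices i < j the intersection is x = (a_i − a_j) / (j − i). Reading off the sorted break points: {-3, -1, 0}.
Verification: at each break x_0, at least two indices attain the minimum of min_i(a_i + i · x_0).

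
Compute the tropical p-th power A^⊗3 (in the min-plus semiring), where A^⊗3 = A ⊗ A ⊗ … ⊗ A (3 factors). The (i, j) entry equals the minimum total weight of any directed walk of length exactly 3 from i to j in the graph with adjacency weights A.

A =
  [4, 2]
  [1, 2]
A^⊗3 =
  [5, 5]
  [4, 5]

Each entry (A^⊗3)_ij equals the minimum over all length-3 walks i = v_0 → v_1 → … → v_3 = j of Σ_t A[v_t][v_{t+1}]. For example, for (i, j) = (0, 1) we minimise over 4 possible intermediate vertex sequences; the minimum is 5, attained along the walk 0 → 1 → 0 → 1.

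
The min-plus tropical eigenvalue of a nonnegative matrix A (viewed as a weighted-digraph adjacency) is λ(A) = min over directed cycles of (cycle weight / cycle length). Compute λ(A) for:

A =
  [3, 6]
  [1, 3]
λ(A) = 3

Enumerate directed cycles and compute their means (weight / length). Sample:
  cycle 0 → 0: weight = 3, length = 1, mean = 3/1 ≈ 3.000
  cycle 1 → 1: weight = 3, length = 1, mean = 3/1 ≈ 3.000
  cycle 0 → 1 → 0: weight = 7, length = 2, mean = 7/2 ≈ 3.500
  cycle 1 → 0 → 1: weight = 7, length = 2, mean = 7/2 ≈ 3.500
Minimum mean = 3.000, attained e.g. along the cycle 0 → 0 with weight 3 and length 1. So λ(A) = 3/1 = 3.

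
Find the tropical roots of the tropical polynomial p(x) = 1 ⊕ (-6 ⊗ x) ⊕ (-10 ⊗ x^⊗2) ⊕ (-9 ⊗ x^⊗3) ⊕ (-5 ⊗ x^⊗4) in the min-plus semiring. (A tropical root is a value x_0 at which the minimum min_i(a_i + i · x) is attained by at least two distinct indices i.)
Roots: {-4, -1, 4, 7}

Each tropical root is a break point of the lower envelope of the lines y = a_i + i · x (there are 5 lines, with slopes 0, 1, ..., 4). Only the lines that attain the minimum somewhere contribute to roots; other lines are dominated. Here the surviving (envelope) indices are i = 4, i = 3, i = 2, i = 1, i = 0.
Intersections between consecutive envelope lines give the roots: for adjacent envelope indices i < j the intersection is x = (a_i − a_j) / (j − i). Reading off the sorted break points: {-4, -1, 4, 7}.
Verification: at each break x_0, at least two indices attain the minimum of min_i(a_i + i · x_0).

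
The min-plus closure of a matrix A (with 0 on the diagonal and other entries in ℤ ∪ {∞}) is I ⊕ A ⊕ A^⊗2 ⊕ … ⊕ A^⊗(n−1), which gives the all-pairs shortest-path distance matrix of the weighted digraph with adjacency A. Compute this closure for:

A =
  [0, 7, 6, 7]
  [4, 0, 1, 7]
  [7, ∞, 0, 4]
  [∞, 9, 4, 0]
Closure =
  [0, 7, 6, 7]
  [4, 0, 1, 5]
  [7, 13, 0, 4]
  [11, 9, 4, 0]

This is the Floyd-Warshall all-pairs shortest-path computation. For each intermediate vertex k = 0, 1, …, 3, update dist[i][j] ← min(dist[i][j], dist[i][k] + dist[k][j]). The final matrix gives, for each (i, j), the minimum total weight of any directed path from i to j (possibly empty when i = j).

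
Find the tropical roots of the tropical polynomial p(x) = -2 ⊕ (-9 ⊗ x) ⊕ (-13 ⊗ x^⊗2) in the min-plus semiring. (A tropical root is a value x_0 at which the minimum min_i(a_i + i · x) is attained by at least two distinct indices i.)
Roots: {4, 7}

Each tropical root is a break point of the lower envelope of the lines y = a_i + i · x (there are 3 lines, with slopes 0, 1, ..., 2). Only the lines that attain the minimum somewhere contribute to roots; other lines are dominated. Here the surviving (envelope) indices are i = 2, i = 1, i = 0.
Intersections between consecutive envelope lines give the roots: for adjacent envelope indices i < j the intersection is x = (a_i − a_j) / (j − i). Reading off the sorted break points: {4, 7}.
Verification: at each break x_0, at least two indices attain the minimum of min_i(a_i + i · x_0).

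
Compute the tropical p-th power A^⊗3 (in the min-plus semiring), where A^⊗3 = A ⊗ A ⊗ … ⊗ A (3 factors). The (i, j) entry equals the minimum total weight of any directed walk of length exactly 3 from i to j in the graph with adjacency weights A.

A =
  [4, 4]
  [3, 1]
A^⊗3 =
  [8, 6]
  [5, 3]

Each entry (A^⊗3)_ij equals the minimum over all length-3 walks i = v_0 → v_1 → … → v_3 = j of Σ_t A[v_t][v_{t+1}]. For example, for (i, j) = (0, 1) we minimise over 4 possible intermediate vertex sequences; the minimum is 6, attained along the walk 0 → 1 → 1 → 1.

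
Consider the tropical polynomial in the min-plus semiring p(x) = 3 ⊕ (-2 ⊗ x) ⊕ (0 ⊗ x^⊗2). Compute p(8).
p(8) = 3

A tropical monomial a ⊗ x^⊗i evaluates to a + i · x. Evaluating each term at x = 8:
  Term 0 contributes 3 + 0 · 8 = 3
  Term 1 contributes -2 + 1 · 8 = 6
  Term 2 contributes 0 + 2 · 8 = 16
p(8) = ⊕ of these = min[3, 6, 16] = 3.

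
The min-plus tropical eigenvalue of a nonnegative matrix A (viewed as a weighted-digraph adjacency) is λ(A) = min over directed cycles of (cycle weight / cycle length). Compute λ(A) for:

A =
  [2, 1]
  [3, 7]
λ(A) = 2

Enumerate directed cycles and compute their means (weight / length). Sample:
  cycle 0 → 0: weight = 2, length = 1, mean = 2/1 ≈ 2.000
  cycle 1 → 1: weight = 7, length = 1, mean = 7/1 ≈ 7.000
  cycle 0 → 1 → 0: weight = 4, length = 2, mean = 4/2 ≈ 2.000
  cycle 1 → 0 → 1: weight = 4, length = 2, mean = 4/2 ≈ 2.000
Minimum mean = 2.000, attained e.g. along the cycle 0 → 0 with weight 2 and length 1. So λ(A) = 2/1 = 2.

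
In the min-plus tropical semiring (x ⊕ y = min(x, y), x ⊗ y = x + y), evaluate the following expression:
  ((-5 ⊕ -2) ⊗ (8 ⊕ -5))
((-5 ⊕ -2) ⊗ (8 ⊕ -5)) = -10

Expand innermost to outermost. Recall ⊕ takes the minimum of its arguments and ⊗ takes their sum. Working out the expression ((-5 ⊕ -2) ⊗ (8 ⊕ -5)) gives -10.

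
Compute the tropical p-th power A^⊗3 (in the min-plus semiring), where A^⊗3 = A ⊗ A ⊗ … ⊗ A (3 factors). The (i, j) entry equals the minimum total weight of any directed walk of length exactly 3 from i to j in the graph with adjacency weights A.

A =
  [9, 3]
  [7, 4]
A^⊗3 =
  [14, 11]
  [15, 12]

Each entry (A^⊗3)_ij equals the minimum over all length-3 walks i = v_0 → v_1 → … → v_3 = j of Σ_t A[v_t][v_{t+1}]. For example, for (i, j) = (0, 1) we minimise over 4 possible intermediate vertex sequences; the minimum is 11, attained along the walk 0 → 1 → 1 → 1.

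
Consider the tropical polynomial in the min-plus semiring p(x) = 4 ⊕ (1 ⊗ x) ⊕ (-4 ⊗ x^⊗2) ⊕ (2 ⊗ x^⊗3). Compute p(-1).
p(-1) = -6

A tropical monomial a ⊗ x^⊗i evaluates to a + i · x. Evaluating each term at x = -1:
  Term 0 contributes 4 + 0 · -1 = 4
  Term 1 contributes 1 + 1 · -1 = 0
  Term 2 contributes -4 + 2 · -1 = -6
  Term 3 contributes 2 + 3 · -1 = -1
p(-1) = ⊕ of these = min[4, 0, -6, -1] = -6.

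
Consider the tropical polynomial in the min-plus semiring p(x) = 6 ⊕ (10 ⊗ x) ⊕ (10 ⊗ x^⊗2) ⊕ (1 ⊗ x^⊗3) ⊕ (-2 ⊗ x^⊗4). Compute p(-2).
p(-2) = -10

A tropical monomial a ⊗ x^⊗i evaluates to a + i · x. Evaluating each term at x = -2:
  Term 0 contributes 6 + 0 · -2 = 6
  Term 1 contributes 10 + 1 · -2 = 8
  Term 2 contributes 10 + 2 · -2 = 6
  Term 3 contributes 1 + 3 · -2 = -5
  Term 4 contributes -2 + 4 · -2 = -10
p(-2) = ⊕ of these = min[6, 8, 6, -5, -10] = -10.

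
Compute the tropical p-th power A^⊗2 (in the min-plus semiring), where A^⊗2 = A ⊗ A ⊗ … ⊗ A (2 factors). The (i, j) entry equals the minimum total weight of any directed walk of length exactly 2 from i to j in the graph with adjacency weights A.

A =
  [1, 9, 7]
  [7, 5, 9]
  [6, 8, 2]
A^⊗2 =
  [2, 10, 8]
  [8, 10, 11]
  [7, 10, 4]

Each entry (A^⊗2)_ij equals the minimum over all length-2 walks i = v_0 → v_1 → … → v_2 = j of Σ_t A[v_t][v_{t+1}]. For example, for (i, j) = (0, 2) we minimise over 3 possible intermediate vertex sequences; the minimum is 8, attained along the walk 0 → 0 → 2.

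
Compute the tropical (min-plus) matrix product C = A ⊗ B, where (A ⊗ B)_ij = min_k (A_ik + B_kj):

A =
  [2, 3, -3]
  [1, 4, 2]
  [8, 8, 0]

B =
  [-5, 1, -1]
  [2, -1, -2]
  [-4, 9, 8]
A ⊗ B =
  [-7, 2, 1]
  [-4, 2, 0]
  [-4, 7, 6]

Apply the min-plus product entry-by-entry:
  C[0][0] = min over k of (A[0][0] + B[0][0] = 2 + -5 = -3, A[0][1] + B[1][0] = 3 + 2 = 5, A[0][2] + B[2][0] = -3 + -4 = -7) = -7 (attained at k = 2)
  C[0][1] = min over k of (A[0][0] + B[0][1] = 2 + 1 = 3, A[0][1] + B[1][1] = 3 + -1 = 2, A[0][2] + B[2][1] = -3 + 9 = 6) = 2 (attained at k = 1)
  C[0][2] = min over k of (A[0][0] + B[0][2] = 2 + -1 = 1, A[0][1] + B[1][2] = 3 + -2 = 1, A[0][2] + B[2][2] = -3 + 8 = 5) = 1 (attained at k = 0)
  C[1][0] = min over k of (A[1][0] + B[0][0] = 1 + -5 = -4, A[1][1] + B[1][0] = 4 + 2 = 6, A[1][2] + B[2][0] = 2 + -4 = -2) = -4 (attained at k = 0)
  C[1][1] = min over k of (A[1][0] + B[0][1] = 1 + 1 = 2, A[1][1] + B[1][1] = 4 + -1 = 3, A[1][2] + B[2][1] = 2 + 9 = 11) = 2 (attained at k = 0)
  C[1][2] = min over k of (A[1][0] + B[0][2] = 1 + -1 = 0, A[1][1] + B[1][2] = 4 + -2 = 2, A[1][2] + B[2][2] = 2 + 8 = 10) = 0 (attained at k = 0)
  C[2][0] = min over k of (A[2][0] + B[0][0] = 8 + -5 = 3, A[2][1] + B[1][0] = 8 + 2 = 10, A[2][2] + B[2][0] = 0 + -4 = -4) = -4 (attained at k = 2)
  C[2][1] = min over k of (A[2][0] + B[0][1] = 8 + 1 = 9, A[2][1] + B[1][1] = 8 + -1 = 7, A[2][2] + B[2][1] = 0 + 9 = 9) = 7 (attained at k = 1)
  C[2][2] = min over k of (A[2][0] + B[0][2] = 8 + -1 = 7, A[2][1] + B[1][2] = 8 + -2 = 6, A[2][2] + B[2][2] = 0 + 8 = 8) = 6 (attained at k = 1)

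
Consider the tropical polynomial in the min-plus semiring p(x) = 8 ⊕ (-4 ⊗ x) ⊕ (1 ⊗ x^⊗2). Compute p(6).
p(6) = 2

A tropical monomial a ⊗ x^⊗i evaluates to a + i · x. Evaluating each term at x = 6:
  Term 0 contributes 8 + 0 · 6 = 8
  Term 1 contributes -4 + 1 · 6 = 2
  Term 2 contributes 1 + 2 · 6 = 13
p(6) = ⊕ of these = min[8, 2, 13] = 2.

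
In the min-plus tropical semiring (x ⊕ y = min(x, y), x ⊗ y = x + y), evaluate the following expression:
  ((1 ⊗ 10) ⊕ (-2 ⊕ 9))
((1 ⊗ 10) ⊕ (-2 ⊕ 9)) = -2

Expand innermost to outermost. Recall ⊕ takes the minimum of its arguments and ⊗ takes their sum. Working out the expression ((1 ⊗ 10) ⊕ (-2 ⊕ 9)) gives -2.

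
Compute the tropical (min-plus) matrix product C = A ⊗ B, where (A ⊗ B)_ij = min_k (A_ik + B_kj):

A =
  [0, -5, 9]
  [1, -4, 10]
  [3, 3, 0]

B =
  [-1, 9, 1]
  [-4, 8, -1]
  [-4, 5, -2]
A ⊗ B =
  [-9, 3, -6]
  [-8, 4, -5]
  [-4, 5, -2]

Apply the min-plus product entry-by-entry:
  C[0][0] = min over k of (A[0][0] + B[0][0] = 0 + -1 = -1, A[0][1] + B[1][0] = -5 + -4 = -9, A[0][2] + B[2][0] = 9 + -4 = 5) = -9 (attained at k = 1)
  C[0][1] = min over k of (A[0][0] + B[0][1] = 0 + 9 = 9, A[0][1] + B[1][1] = -5 + 8 = 3, A[0][2] + B[2][1] = 9 + 5 = 14) = 3 (attained at k = 1)
  C[0][2] = min over k of (A[0][0] + B[0][2] = 0 + 1 = 1, A[0][1] + B[1][2] = -5 + -1 = -6, A[0][2] + B[2][2] = 9 + -2 = 7) = -6 (attained at k = 1)
  C[1][0] = min over k of (A[1][0] + B[0][0] = 1 + -1 = 0, A[1][1] + B[1][0] = -4 + -4 = -8, A[1][2] + B[2][0] = 10 + -4 = 6) = -8 (attained at k = 1)
  C[1][1] = min over k of (A[1][0] + B[0][1] = 1 + 9 = 10, A[1][1] + B[1][1] = -4 + 8 = 4, A[1][2] + B[2][1] = 10 + 5 = 15) = 4 (attained at k = 1)
  C[1][2] = min over k of (A[1][0] + B[0][2] = 1 + 1 = 2, A[1][1] + B[1][2] = -4 + -1 = -5, A[1][2] + B[2][2] = 10 + -2 = 8) = -5 (attained at k = 1)
  C[2][0] = min over k of (A[2][0] + B[0][0] = 3 + -1 = 2, A[2][1] + B[1][0] = 3 + -4 = -1, A[2][2] + B[2][0] = 0 + -4 = -4) = -4 (attained at k = 2)
  C[2][1] = min over k of (A[2][0] + B[0][1] = 3 + 9 = 12, A[2][1] + B[1][1] = 3 + 8 = 11, A[2][2] + B[2][1] = 0 + 5 = 5) = 5 (attained at k = 2)
  C[2][2] = min over k of (A[2][0] + B[0][2] = 3 + 1 = 4, A[2][1] + B[1][2] = 3 + -1 = 2, A[2][2] + B[2][2] = 0 + -2 = -2) = -2 (attained at k = 2)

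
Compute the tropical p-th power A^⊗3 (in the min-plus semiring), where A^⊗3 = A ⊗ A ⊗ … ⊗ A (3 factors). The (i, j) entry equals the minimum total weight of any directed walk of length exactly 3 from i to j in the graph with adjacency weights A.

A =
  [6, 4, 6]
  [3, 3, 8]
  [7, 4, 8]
A^⊗3 =
  [10, 10, 13]
  [9, 9, 12]
  [10, 10, 13]

Each entry (A^⊗3)_ij equals the minimum over all length-3 walks i = v_0 → v_1 → … → v_3 = j of Σ_t A[v_t][v_{t+1}]. For example, for (i, j) = (0, 2) we minimise over 9 possible intermediate vertex sequences; the minimum is 13, attained along the walk 0 → 1 → 0 → 2.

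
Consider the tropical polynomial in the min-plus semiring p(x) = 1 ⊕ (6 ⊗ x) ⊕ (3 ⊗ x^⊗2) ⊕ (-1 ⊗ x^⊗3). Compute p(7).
p(7) = 1

A tropical monomial a ⊗ x^⊗i evaluates to a + i · x. Evaluating each term at x = 7:
  Term 0 contributes 1 + 0 · 7 = 1
  Term 1 contributes 6 + 1 · 7 = 13
  Term 2 contributes 3 + 2 · 7 = 17
  Term 3 contributes -1 + 3 · 7 = 20
p(7) = ⊕ of these = min[1, 13, 17, 20] = 1.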